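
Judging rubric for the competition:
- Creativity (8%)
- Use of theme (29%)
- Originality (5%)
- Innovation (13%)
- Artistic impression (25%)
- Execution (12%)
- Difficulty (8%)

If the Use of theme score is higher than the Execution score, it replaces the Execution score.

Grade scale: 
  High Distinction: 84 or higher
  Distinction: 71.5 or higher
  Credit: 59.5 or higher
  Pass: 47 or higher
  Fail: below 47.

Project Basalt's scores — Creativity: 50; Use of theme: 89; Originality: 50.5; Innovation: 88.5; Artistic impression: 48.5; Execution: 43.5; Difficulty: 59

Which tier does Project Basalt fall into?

Use of theme (89) > Execution (43.5), so Execution counts as 89.
Weighted total:
  Creativity 50 × 0.08 = 4
  Use of theme 89 × 0.29 = 25.81
  Originality 50.5 × 0.05 = 2.525
  Innovation 88.5 × 0.13 = 11.505
  Artistic impression 48.5 × 0.25 = 12.125
  Execution 89 × 0.12 = 10.68
  Difficulty 59 × 0.08 = 4.72
Sum = 71.365
71.365 is ≥ 59.5 and < 71.5 → Credit

Credit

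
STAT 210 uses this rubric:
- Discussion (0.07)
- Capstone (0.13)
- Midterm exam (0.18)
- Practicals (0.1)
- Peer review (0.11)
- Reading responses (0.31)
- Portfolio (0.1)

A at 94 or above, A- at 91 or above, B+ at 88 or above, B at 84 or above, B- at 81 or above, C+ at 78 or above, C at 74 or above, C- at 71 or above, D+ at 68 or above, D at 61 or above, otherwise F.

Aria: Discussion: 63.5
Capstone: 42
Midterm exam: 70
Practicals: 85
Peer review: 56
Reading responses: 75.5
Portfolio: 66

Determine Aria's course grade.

Weighted total:
  Discussion 63.5 × 0.07 = 4.445
  Capstone 42 × 0.13 = 5.46
  Midterm exam 70 × 0.18 = 12.6
  Practicals 85 × 0.1 = 8.5
  Peer review 56 × 0.11 = 6.16
  Reading responses 75.5 × 0.31 = 23.405
  Portfolio 66 × 0.1 = 6.6
Sum = 67.17
67.17 is ≥ 61 and < 68 → D

D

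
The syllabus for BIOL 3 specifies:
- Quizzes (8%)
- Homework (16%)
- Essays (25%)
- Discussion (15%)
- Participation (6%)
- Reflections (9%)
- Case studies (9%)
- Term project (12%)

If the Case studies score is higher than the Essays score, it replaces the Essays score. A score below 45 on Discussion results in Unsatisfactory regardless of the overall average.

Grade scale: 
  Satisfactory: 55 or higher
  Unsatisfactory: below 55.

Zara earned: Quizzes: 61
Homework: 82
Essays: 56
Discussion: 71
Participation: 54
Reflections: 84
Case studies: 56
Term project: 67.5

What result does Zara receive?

Case studies (56) ≤ Essays (56), so Essays stays at 56.
Discussion score 71 ≥ 45: minimum met.
Weighted total:
  Quizzes 61 × 0.08 = 4.88
  Homework 82 × 0.16 = 13.12
  Essays 56 × 0.25 = 14
  Discussion 71 × 0.15 = 10.65
  Participation 54 × 0.06 = 3.24
  Reflections 84 × 0.09 = 7.56
  Case studies 56 × 0.09 = 5.04
  Term project 67.5 × 0.12 = 8.1
Sum = 66.59
66.59 ≥ 55 → Satisfactory

Satisfactory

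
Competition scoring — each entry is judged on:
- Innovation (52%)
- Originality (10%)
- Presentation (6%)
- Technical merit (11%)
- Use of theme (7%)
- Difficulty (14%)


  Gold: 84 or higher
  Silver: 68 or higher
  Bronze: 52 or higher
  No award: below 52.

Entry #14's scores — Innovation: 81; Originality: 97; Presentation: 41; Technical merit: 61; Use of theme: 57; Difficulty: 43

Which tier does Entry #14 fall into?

Weighted total:
  Innovation 81 × 0.52 = 42.12
  Originality 97 × 0.1 = 9.7
  Presentation 41 × 0.06 = 2.46
  Technical merit 61 × 0.11 = 6.71
  Use of theme 57 × 0.07 = 3.99
  Difficulty 43 × 0.14 = 6.02
Sum = 71
71 is ≥ 68 and < 84 → Silver

Silver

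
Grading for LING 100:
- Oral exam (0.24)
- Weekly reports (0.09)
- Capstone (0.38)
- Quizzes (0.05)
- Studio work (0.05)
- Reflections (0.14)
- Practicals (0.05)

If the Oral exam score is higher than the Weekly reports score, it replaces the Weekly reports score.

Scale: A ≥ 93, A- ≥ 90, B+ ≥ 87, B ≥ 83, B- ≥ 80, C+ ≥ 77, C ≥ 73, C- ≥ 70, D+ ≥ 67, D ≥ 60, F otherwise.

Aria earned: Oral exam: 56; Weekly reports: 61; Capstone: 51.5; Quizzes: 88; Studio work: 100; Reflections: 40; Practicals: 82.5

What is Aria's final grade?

Oral exam (56) ≤ Weekly reports (61), so Weekly reports stays at 61.
Weighted total:
  Oral exam 56 × 0.24 = 13.44
  Weekly reports 61 × 0.09 = 5.49
  Capstone 51.5 × 0.38 = 19.57
  Quizzes 88 × 0.05 = 4.4
  Studio work 100 × 0.05 = 5
  Reflections 40 × 0.14 = 5.6
  Practicals 82.5 × 0.05 = 4.125
Sum = 57.625
57.625 < 60 → F

F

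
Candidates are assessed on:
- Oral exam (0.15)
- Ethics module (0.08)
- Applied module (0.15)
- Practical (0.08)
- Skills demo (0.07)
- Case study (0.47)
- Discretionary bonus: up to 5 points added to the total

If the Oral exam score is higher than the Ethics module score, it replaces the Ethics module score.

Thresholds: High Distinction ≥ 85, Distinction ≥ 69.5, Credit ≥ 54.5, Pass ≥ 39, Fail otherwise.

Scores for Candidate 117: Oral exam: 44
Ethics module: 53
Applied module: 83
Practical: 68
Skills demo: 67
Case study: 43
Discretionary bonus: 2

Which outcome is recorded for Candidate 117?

Credit

Oral exam (44) ≤ Ethics module (53), so Ethics module stays at 53.
Weighted total:
  Oral exam 44 × 0.15 = 6.6
  Ethics module 53 × 0.08 = 4.24
  Applied module 83 × 0.15 = 12.45
  Practical 68 × 0.08 = 5.44
  Skills demo 67 × 0.07 = 4.69
  Case study 43 × 0.47 = 20.21
Sum = 53.63
Discretionary bonus: 53.63 + 2 = 55.63
55.63 is ≥ 54.5 and < 69.5 → Credit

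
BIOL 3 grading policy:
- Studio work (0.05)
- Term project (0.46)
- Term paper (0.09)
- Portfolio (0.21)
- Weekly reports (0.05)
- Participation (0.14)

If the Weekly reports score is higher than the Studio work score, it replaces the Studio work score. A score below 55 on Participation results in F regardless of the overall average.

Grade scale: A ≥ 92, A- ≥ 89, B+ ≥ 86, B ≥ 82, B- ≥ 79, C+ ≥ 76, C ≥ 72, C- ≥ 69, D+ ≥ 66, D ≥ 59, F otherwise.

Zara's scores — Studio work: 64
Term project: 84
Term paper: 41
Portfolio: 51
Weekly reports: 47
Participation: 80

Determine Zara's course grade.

C-

Weekly reports (47) ≤ Studio work (64), so Studio work stays at 64.
Participation score 80 ≥ 55: minimum met.
Weighted total:
  Studio work 64 × 0.05 = 3.2
  Term project 84 × 0.46 = 38.64
  Term paper 41 × 0.09 = 3.69
  Portfolio 51 × 0.21 = 10.71
  Weekly reports 47 × 0.05 = 2.35
  Participation 80 × 0.14 = 11.2
Sum = 69.79
69.79 is ≥ 69 and < 72 → C-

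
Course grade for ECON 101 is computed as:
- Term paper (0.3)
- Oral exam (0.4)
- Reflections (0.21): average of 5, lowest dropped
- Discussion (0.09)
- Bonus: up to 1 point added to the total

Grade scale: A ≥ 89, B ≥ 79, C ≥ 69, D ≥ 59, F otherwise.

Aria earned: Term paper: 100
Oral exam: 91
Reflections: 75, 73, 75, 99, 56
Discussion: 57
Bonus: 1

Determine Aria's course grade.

A

Reflections: drop 56 → average of remaining 4 = 322/4 = 80.5
Weighted total:
  Term paper 100 × 0.3 = 30
  Oral exam 91 × 0.4 = 36.4
  Reflections 80.5 × 0.21 = 16.905
  Discussion 57 × 0.09 = 5.13
Sum = 88.435
Bonus: 88.435 + 1 = 89.435
89.435 ≥ 89 → A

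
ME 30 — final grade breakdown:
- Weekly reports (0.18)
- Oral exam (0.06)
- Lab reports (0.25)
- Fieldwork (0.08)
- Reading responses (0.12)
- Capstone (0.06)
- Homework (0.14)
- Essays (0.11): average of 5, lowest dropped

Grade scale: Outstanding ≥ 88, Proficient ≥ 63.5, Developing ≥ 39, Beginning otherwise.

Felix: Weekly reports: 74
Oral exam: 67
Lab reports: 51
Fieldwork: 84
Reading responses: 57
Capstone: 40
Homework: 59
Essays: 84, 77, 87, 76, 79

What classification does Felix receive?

Developing

Essays: drop 76 → average of remaining 4 = 327/4 = 81.75
Weighted total:
  Weekly reports 74 × 0.18 = 13.32
  Oral exam 67 × 0.06 = 4.02
  Lab reports 51 × 0.25 = 12.75
  Fieldwork 84 × 0.08 = 6.72
  Reading responses 57 × 0.12 = 6.84
  Capstone 40 × 0.06 = 2.4
  Homework 59 × 0.14 = 8.26
  Essays 81.75 × 0.11 = 8.9925
Sum = 63.3025
63.3025 is ≥ 39 and < 63.5 → Developing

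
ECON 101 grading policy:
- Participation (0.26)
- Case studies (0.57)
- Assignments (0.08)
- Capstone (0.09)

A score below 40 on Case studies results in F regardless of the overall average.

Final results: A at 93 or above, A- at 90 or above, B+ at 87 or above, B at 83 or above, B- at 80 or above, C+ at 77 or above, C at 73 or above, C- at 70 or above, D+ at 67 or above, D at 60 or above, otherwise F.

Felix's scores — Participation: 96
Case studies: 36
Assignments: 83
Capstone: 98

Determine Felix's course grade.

F

Case studies score 36 < 40: minimum not met.
Weighted total:
  Participation 96 × 0.26 = 24.96
  Case studies 36 × 0.57 = 20.52
  Assignments 83 × 0.08 = 6.64
  Capstone 98 × 0.09 = 8.82
Sum = 60.94
Because the Case studies minimum was not met, the result is F.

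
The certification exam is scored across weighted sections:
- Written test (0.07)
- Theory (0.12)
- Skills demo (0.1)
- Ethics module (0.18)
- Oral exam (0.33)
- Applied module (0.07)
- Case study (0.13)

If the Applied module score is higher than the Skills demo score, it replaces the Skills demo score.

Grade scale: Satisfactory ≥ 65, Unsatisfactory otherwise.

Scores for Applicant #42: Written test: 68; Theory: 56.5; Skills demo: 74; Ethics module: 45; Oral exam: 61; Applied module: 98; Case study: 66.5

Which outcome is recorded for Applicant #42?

Satisfactory

Applied module (98) > Skills demo (74), so Skills demo counts as 98.
Weighted total:
  Written test 68 × 0.07 = 4.76
  Theory 56.5 × 0.12 = 6.78
  Skills demo 98 × 0.1 = 9.8
  Ethics module 45 × 0.18 = 8.1
  Oral exam 61 × 0.33 = 20.13
  Applied module 98 × 0.07 = 6.86
  Case study 66.5 × 0.13 = 8.645
Sum = 65.075
65.075 ≥ 65 → Satisfactory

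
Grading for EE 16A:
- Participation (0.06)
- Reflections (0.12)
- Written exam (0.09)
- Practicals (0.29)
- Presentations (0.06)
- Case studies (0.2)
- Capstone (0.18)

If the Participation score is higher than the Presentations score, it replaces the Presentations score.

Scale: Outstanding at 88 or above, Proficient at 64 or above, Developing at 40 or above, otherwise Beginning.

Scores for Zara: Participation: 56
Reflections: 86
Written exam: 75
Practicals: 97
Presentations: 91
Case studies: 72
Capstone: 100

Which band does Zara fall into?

Proficient

Participation (56) ≤ Presentations (91), so Presentations stays at 91.
Weighted total:
  Participation 56 × 0.06 = 3.36
  Reflections 86 × 0.12 = 10.32
  Written exam 75 × 0.09 = 6.75
  Practicals 97 × 0.29 = 28.13
  Presentations 91 × 0.06 = 5.46
  Case studies 72 × 0.2 = 14.4
  Capstone 100 × 0.18 = 18
Sum = 86.42
86.42 is ≥ 64 and < 88 → Proficient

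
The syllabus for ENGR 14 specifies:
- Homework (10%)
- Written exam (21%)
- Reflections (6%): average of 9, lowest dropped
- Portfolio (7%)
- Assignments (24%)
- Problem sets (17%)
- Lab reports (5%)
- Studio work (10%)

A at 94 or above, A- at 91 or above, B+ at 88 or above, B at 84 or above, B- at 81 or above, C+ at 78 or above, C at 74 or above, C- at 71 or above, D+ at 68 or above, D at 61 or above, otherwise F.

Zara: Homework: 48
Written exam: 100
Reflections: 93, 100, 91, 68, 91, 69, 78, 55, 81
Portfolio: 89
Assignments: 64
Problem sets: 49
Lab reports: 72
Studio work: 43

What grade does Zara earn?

Reflections: drop 55 → average of remaining 8 = 671/8 = 83.875
Weighted total:
  Homework 48 × 0.1 = 4.8
  Written exam 100 × 0.21 = 21
  Reflections 83.875 × 0.06 = 5.0325
  Portfolio 89 × 0.07 = 6.23
  Assignments 64 × 0.24 = 15.36
  Problem sets 49 × 0.17 = 8.33
  Lab reports 72 × 0.05 = 3.6
  Studio work 43 × 0.1 = 4.3
Sum = 68.6525
68.6525 is ≥ 68 and < 71 → D+

D+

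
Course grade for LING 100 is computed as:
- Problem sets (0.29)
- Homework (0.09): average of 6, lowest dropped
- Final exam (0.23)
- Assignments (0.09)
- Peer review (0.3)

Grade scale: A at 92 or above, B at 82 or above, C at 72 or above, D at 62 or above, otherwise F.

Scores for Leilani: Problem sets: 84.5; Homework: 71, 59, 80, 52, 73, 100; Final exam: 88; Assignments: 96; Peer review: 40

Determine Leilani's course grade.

Homework: drop 52 → average of remaining 5 = 383/5 = 76.6
Weighted total:
  Problem sets 84.5 × 0.29 = 24.505
  Homework 76.6 × 0.09 = 6.894
  Final exam 88 × 0.23 = 20.24
  Assignments 96 × 0.09 = 8.64
  Peer review 40 × 0.3 = 12
Sum = 72.279
72.279 is ≥ 72 and < 82 → C

C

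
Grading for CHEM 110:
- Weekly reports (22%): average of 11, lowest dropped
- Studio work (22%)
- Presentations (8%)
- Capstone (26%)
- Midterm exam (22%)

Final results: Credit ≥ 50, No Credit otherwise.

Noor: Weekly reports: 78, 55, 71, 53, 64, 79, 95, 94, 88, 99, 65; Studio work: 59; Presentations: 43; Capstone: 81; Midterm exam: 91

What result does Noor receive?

Weekly reports: drop 53 → average of remaining 10 = 788/10 = 78.8
Weighted total:
  Weekly reports 78.8 × 0.22 = 17.336
  Studio work 59 × 0.22 = 12.98
  Presentations 43 × 0.08 = 3.44
  Capstone 81 × 0.26 = 21.06
  Midterm exam 91 × 0.22 = 20.02
Sum = 74.836
74.836 ≥ 50 → Credit

Credit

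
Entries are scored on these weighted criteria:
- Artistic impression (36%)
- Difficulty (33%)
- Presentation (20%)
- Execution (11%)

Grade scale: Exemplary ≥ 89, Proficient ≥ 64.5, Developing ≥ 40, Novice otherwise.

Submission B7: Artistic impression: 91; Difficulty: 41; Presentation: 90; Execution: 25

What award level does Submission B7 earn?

Weighted total:
  Artistic impression 91 × 0.36 = 32.76
  Difficulty 41 × 0.33 = 13.53
  Presentation 90 × 0.2 = 18
  Execution 25 × 0.11 = 2.75
Sum = 67.04
67.04 is ≥ 64.5 and < 89 → Proficient

Proficient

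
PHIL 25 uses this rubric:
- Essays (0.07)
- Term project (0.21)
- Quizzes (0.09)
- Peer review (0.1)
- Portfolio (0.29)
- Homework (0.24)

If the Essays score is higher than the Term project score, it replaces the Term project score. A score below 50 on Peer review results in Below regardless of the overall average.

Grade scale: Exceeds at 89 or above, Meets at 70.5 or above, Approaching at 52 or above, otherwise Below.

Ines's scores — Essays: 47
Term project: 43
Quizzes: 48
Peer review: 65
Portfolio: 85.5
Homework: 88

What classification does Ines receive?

Approaching

Essays (47) > Term project (43), so Term project counts as 47.
Peer review score 65 ≥ 50: minimum met.
Weighted total:
  Essays 47 × 0.07 = 3.29
  Term project 47 × 0.21 = 9.87
  Quizzes 48 × 0.09 = 4.32
  Peer review 65 × 0.1 = 6.5
  Portfolio 85.5 × 0.29 = 24.795
  Homework 88 × 0.24 = 21.12
Sum = 69.895
69.895 is ≥ 52 and < 70.5 → Approaching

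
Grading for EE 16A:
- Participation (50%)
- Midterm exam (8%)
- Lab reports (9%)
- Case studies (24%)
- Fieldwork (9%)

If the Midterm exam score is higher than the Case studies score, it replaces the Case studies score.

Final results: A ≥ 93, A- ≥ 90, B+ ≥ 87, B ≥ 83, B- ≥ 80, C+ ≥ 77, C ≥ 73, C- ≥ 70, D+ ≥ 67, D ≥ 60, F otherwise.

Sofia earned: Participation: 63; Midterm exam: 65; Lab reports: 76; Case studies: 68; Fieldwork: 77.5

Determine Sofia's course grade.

Midterm exam (65) ≤ Case studies (68), so Case studies stays at 68.
Weighted total:
  Participation 63 × 0.5 = 31.5
  Midterm exam 65 × 0.08 = 5.2
  Lab reports 76 × 0.09 = 6.84
  Case studies 68 × 0.24 = 16.32
  Fieldwork 77.5 × 0.09 = 6.975
Sum = 66.835
66.835 is ≥ 60 and < 67 → D

D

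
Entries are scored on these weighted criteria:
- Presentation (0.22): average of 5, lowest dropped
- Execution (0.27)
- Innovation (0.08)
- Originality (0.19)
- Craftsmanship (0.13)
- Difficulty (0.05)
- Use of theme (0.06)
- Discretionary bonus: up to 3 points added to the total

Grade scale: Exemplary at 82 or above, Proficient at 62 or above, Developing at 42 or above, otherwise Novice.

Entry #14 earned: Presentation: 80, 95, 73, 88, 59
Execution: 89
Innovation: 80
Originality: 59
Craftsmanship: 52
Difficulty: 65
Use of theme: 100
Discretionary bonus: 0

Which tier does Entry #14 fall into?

Proficient

Presentation: drop 59 → average of remaining 4 = 336/4 = 84
Weighted total:
  Presentation 84 × 0.22 = 18.48
  Execution 89 × 0.27 = 24.03
  Innovation 80 × 0.08 = 6.4
  Originality 59 × 0.19 = 11.21
  Craftsmanship 52 × 0.13 = 6.76
  Difficulty 65 × 0.05 = 3.25
  Use of theme 100 × 0.06 = 6
Sum = 76.13
Discretionary bonus: 76.13 + 0 = 76.13
76.13 is ≥ 62 and < 82 → Proficient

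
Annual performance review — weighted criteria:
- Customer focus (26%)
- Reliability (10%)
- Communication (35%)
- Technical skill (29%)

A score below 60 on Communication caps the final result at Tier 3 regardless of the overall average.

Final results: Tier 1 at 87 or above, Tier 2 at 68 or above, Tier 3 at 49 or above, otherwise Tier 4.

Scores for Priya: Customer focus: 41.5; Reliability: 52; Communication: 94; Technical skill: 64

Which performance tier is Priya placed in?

Communication score 94 ≥ 60: minimum met.
Weighted total:
  Customer focus 41.5 × 0.26 = 10.79
  Reliability 52 × 0.1 = 5.2
  Communication 94 × 0.35 = 32.9
  Technical skill 64 × 0.29 = 18.56
Sum = 67.45
67.45 is ≥ 49 and < 68 → Tier 3

Tier 3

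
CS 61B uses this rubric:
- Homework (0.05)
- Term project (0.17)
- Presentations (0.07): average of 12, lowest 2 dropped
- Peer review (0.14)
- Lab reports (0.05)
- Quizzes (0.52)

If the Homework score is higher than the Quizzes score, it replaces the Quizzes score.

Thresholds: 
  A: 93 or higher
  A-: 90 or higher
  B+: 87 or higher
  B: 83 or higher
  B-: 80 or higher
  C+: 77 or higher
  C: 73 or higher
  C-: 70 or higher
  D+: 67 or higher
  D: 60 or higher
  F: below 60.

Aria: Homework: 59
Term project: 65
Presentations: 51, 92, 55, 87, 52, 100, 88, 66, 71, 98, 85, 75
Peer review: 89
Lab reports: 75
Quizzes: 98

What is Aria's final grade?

Presentations: drop 51, 52 → average of remaining 10 = 817/10 = 81.7
Homework (59) ≤ Quizzes (98), so Quizzes stays at 98.
Weighted total:
  Homework 59 × 0.05 = 2.95
  Term project 65 × 0.17 = 11.05
  Presentations 81.7 × 0.07 = 5.719
  Peer review 89 × 0.14 = 12.46
  Lab reports 75 × 0.05 = 3.75
  Quizzes 98 × 0.52 = 50.96
Sum = 86.889
86.889 is ≥ 83 and < 87 → B

B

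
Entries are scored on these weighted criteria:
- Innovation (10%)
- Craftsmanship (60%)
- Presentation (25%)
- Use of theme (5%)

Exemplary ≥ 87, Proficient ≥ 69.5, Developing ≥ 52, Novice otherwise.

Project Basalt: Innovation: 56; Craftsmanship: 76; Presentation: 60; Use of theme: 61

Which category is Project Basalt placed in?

Weighted total:
  Innovation 56 × 0.1 = 5.6
  Craftsmanship 76 × 0.6 = 45.6
  Presentation 60 × 0.25 = 15
  Use of theme 61 × 0.05 = 3.05
Sum = 69.25
69.25 is ≥ 52 and < 69.5 → Developing

Developing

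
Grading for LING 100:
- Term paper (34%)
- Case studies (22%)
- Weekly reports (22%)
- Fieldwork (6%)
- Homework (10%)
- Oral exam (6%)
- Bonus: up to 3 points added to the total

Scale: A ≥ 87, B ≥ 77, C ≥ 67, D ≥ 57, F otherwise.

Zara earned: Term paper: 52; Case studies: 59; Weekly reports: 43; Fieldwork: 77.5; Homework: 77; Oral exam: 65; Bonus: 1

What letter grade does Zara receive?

Weighted total:
  Term paper 52 × 0.34 = 17.68
  Case studies 59 × 0.22 = 12.98
  Weekly reports 43 × 0.22 = 9.46
  Fieldwork 77.5 × 0.06 = 4.65
  Homework 77 × 0.1 = 7.7
  Oral exam 65 × 0.06 = 3.9
Sum = 56.37
Bonus: 56.37 + 1 = 57.37
57.37 is ≥ 57 and < 67 → D

D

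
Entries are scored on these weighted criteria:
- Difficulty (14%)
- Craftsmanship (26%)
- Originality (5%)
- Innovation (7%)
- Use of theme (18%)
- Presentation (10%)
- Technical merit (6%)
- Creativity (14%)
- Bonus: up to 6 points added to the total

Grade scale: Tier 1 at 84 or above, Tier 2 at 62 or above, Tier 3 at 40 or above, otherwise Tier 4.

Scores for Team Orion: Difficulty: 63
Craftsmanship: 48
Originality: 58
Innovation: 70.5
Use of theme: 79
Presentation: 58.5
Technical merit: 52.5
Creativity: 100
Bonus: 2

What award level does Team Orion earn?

Weighted total:
  Difficulty 63 × 0.14 = 8.82
  Craftsmanship 48 × 0.26 = 12.48
  Originality 58 × 0.05 = 2.9
  Innovation 70.5 × 0.07 = 4.935
  Use of theme 79 × 0.18 = 14.22
  Presentation 58.5 × 0.1 = 5.85
  Technical merit 52.5 × 0.06 = 3.15
  Creativity 100 × 0.14 = 14
Sum = 66.355
Bonus: 66.355 + 2 = 68.355
68.355 is ≥ 62 and < 84 → Tier 2

Tier 2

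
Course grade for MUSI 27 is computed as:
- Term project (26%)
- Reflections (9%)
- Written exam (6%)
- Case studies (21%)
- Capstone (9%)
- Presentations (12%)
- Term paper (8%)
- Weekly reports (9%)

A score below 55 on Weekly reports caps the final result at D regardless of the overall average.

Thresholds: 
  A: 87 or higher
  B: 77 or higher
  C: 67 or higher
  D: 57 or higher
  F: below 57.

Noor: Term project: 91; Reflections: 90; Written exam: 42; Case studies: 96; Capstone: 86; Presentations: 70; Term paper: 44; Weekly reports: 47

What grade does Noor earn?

D

Weekly reports score 47 < 55: minimum not met.
Weighted total:
  Term project 91 × 0.26 = 23.66
  Reflections 90 × 0.09 = 8.1
  Written exam 42 × 0.06 = 2.52
  Case studies 96 × 0.21 = 20.16
  Capstone 86 × 0.09 = 7.74
  Presentations 70 × 0.12 = 8.4
  Term paper 44 × 0.08 = 3.52
  Weekly reports 47 × 0.09 = 4.23
Sum = 78.33
78.33 would be B; cap at D applies → D.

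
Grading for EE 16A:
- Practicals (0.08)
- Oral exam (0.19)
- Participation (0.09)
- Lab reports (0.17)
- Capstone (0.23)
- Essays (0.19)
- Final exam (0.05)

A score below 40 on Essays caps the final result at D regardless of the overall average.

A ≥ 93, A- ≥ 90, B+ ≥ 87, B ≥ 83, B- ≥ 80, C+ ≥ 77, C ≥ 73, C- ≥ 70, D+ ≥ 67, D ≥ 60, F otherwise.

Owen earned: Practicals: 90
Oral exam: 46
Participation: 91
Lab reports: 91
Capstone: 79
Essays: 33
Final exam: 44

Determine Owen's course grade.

D

Essays score 33 < 40: minimum not met.
Weighted total:
  Practicals 90 × 0.08 = 7.2
  Oral exam 46 × 0.19 = 8.74
  Participation 91 × 0.09 = 8.19
  Lab reports 91 × 0.17 = 15.47
  Capstone 79 × 0.23 = 18.17
  Essays 33 × 0.19 = 6.27
  Final exam 44 × 0.05 = 2.2
Sum = 66.24
66.24 would be D; cap at D applies → D.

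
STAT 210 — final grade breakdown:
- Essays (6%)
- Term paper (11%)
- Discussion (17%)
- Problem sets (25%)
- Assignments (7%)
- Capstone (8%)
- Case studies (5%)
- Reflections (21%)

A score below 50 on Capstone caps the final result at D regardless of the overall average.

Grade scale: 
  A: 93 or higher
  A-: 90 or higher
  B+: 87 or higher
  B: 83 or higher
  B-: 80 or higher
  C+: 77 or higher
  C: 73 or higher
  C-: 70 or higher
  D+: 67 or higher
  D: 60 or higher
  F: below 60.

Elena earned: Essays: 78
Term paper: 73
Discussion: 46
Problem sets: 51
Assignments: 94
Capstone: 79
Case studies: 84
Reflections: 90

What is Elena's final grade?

Capstone score 79 ≥ 50: minimum met.
Weighted total:
  Essays 78 × 0.06 = 4.68
  Term paper 73 × 0.11 = 8.03
  Discussion 46 × 0.17 = 7.82
  Problem sets 51 × 0.25 = 12.75
  Assignments 94 × 0.07 = 6.58
  Capstone 79 × 0.08 = 6.32
  Case studies 84 × 0.05 = 4.2
  Reflections 90 × 0.21 = 18.9
Sum = 69.28
69.28 is ≥ 67 and < 70 → D+

D+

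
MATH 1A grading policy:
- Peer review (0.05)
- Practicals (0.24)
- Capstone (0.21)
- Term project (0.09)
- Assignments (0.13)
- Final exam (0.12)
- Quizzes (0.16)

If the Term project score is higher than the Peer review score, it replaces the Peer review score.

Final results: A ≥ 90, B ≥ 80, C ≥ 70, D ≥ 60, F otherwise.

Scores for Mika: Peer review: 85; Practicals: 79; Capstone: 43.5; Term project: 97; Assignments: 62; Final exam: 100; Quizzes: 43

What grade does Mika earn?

Term project (97) > Peer review (85), so Peer review counts as 97.
Weighted total:
  Peer review 97 × 0.05 = 4.85
  Practicals 79 × 0.24 = 18.96
  Capstone 43.5 × 0.21 = 9.135
  Term project 97 × 0.09 = 8.73
  Assignments 62 × 0.13 = 8.06
  Final exam 100 × 0.12 = 12
  Quizzes 43 × 0.16 = 6.88
Sum = 68.615
68.615 is ≥ 60 and < 70 → D

D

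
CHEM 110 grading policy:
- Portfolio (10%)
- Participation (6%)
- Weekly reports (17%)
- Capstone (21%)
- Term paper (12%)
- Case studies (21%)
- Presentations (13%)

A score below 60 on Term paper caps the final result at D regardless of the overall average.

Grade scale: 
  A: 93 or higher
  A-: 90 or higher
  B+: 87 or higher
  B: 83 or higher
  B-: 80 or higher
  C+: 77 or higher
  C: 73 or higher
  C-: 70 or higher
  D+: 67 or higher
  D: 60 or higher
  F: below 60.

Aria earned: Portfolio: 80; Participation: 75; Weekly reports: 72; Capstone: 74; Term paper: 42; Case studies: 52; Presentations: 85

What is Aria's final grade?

D

Term paper score 42 < 60: minimum not met.
Weighted total:
  Portfolio 80 × 0.1 = 8
  Participation 75 × 0.06 = 4.5
  Weekly reports 72 × 0.17 = 12.24
  Capstone 74 × 0.21 = 15.54
  Term paper 42 × 0.12 = 5.04
  Case studies 52 × 0.21 = 10.92
  Presentations 85 × 0.13 = 11.05
Sum = 67.29
67.29 would be D+; cap at D applies → D.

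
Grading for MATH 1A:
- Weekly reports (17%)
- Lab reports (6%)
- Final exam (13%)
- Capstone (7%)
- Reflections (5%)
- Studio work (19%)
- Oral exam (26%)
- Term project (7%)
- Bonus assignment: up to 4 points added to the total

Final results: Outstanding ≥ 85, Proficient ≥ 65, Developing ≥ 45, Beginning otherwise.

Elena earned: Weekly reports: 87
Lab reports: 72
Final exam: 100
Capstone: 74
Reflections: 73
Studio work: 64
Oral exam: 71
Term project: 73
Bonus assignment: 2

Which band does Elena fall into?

Weighted total:
  Weekly reports 87 × 0.17 = 14.79
  Lab reports 72 × 0.06 = 4.32
  Final exam 100 × 0.13 = 13
  Capstone 74 × 0.07 = 5.18
  Reflections 73 × 0.05 = 3.65
  Studio work 64 × 0.19 = 12.16
  Oral exam 71 × 0.26 = 18.46
  Term project 73 × 0.07 = 5.11
Sum = 76.67
Bonus assignment: 76.67 + 2 = 78.67
78.67 is ≥ 65 and < 85 → Proficient

Proficient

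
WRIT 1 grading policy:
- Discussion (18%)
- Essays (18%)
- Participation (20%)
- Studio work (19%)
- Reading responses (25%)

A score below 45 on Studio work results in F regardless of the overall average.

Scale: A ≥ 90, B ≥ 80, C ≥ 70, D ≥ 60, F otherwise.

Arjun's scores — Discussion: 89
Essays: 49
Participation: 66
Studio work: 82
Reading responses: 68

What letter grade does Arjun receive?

Studio work score 82 ≥ 45: minimum met.
Weighted total:
  Discussion 89 × 0.18 = 16.02
  Essays 49 × 0.18 = 8.82
  Participation 66 × 0.2 = 13.2
  Studio work 82 × 0.19 = 15.58
  Reading responses 68 × 0.25 = 17
Sum = 70.62
70.62 is ≥ 70 and < 80 → C

C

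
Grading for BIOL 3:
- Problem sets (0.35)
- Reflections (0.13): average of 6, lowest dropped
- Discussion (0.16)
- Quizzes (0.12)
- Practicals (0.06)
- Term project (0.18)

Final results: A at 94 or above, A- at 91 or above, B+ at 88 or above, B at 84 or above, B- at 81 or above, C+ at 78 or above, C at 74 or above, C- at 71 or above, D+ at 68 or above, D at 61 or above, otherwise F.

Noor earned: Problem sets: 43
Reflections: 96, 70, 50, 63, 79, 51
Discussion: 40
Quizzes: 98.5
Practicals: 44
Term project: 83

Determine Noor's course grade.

F

Reflections: drop 50 → average of remaining 5 = 359/5 = 71.8
Weighted total:
  Problem sets 43 × 0.35 = 15.05
  Reflections 71.8 × 0.13 = 9.334
  Discussion 40 × 0.16 = 6.4
  Quizzes 98.5 × 0.12 = 11.82
  Practicals 44 × 0.06 = 2.64
  Term project 83 × 0.18 = 14.94
Sum = 60.184
60.184 < 61 → F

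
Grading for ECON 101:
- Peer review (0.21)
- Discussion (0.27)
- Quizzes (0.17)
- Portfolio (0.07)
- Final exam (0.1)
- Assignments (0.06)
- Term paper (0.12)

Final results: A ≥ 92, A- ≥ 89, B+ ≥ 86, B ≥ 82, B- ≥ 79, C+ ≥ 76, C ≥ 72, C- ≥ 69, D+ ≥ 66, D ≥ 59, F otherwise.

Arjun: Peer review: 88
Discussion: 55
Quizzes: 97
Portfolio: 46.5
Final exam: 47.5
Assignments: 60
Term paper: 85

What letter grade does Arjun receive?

C-

Weighted total:
  Peer review 88 × 0.21 = 18.48
  Discussion 55 × 0.27 = 14.85
  Quizzes 97 × 0.17 = 16.49
  Portfolio 46.5 × 0.07 = 3.255
  Final exam 47.5 × 0.1 = 4.75
  Assignments 60 × 0.06 = 3.6
  Term paper 85 × 0.12 = 10.2
Sum = 71.625
71.625 is ≥ 69 and < 72 → C-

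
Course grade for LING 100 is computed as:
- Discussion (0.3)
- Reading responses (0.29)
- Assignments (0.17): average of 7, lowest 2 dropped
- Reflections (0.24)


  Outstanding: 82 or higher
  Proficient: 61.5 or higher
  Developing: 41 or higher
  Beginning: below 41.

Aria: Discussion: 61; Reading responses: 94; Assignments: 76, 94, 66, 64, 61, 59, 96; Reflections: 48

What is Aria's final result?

Proficient

Assignments: drop 59, 61 → average of remaining 5 = 396/5 = 79.2
Weighted total:
  Discussion 61 × 0.3 = 18.3
  Reading responses 94 × 0.29 = 27.26
  Assignments 79.2 × 0.17 = 13.464
  Reflections 48 × 0.24 = 11.52
Sum = 70.544
70.544 is ≥ 61.5 and < 82 → Proficient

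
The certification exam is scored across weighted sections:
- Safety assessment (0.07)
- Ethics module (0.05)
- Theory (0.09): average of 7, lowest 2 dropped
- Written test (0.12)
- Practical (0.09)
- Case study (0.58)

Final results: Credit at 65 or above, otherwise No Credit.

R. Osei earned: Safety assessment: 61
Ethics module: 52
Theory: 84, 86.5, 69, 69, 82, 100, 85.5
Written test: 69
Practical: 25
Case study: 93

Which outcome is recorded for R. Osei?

Theory: drop 69, 69 → average of remaining 5 = 438/5 = 87.6
Weighted total:
  Safety assessment 61 × 0.07 = 4.27
  Ethics module 52 × 0.05 = 2.6
  Theory 87.6 × 0.09 = 7.884
  Written test 69 × 0.12 = 8.28
  Practical 25 × 0.09 = 2.25
  Case study 93 × 0.58 = 53.94
Sum = 79.224
79.224 ≥ 65 → Credit

Credit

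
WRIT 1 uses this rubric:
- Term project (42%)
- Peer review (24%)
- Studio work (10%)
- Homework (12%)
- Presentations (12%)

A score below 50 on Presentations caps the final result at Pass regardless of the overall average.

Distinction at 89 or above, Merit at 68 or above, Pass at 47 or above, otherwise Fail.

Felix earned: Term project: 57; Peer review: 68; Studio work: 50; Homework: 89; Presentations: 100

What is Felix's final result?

Pass

Presentations score 100 ≥ 50: minimum met.
Weighted total:
  Term project 57 × 0.42 = 23.94
  Peer review 68 × 0.24 = 16.32
  Studio work 50 × 0.1 = 5
  Homework 89 × 0.12 = 10.68
  Presentations 100 × 0.12 = 12
Sum = 67.94
67.94 is ≥ 47 and < 68 → Pass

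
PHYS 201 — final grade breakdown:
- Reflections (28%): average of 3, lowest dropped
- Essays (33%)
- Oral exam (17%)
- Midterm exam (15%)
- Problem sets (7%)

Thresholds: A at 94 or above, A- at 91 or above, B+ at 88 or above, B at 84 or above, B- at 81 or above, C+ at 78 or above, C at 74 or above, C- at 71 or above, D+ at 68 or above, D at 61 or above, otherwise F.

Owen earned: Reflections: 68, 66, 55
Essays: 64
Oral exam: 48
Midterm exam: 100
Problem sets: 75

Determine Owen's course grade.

Reflections: drop 55 → average of remaining 2 = 134/2 = 67
Weighted total:
  Reflections 67 × 0.28 = 18.76
  Essays 64 × 0.33 = 21.12
  Oral exam 48 × 0.17 = 8.16
  Midterm exam 100 × 0.15 = 15
  Problem sets 75 × 0.07 = 5.25
Sum = 68.29
68.29 is ≥ 68 and < 71 → D+

D+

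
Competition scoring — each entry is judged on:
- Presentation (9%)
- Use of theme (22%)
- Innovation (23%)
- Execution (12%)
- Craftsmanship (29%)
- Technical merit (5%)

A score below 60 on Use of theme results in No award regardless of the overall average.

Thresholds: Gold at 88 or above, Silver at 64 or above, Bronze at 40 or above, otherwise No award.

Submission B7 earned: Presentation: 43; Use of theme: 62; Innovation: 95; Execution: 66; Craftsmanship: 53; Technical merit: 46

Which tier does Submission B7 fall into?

Use of theme score 62 ≥ 60: minimum met.
Weighted total:
  Presentation 43 × 0.09 = 3.87
  Use of theme 62 × 0.22 = 13.64
  Innovation 95 × 0.23 = 21.85
  Execution 66 × 0.12 = 7.92
  Craftsmanship 53 × 0.29 = 15.37
  Technical merit 46 × 0.05 = 2.3
Sum = 64.95
64.95 is ≥ 64 and < 88 → Silver

Silver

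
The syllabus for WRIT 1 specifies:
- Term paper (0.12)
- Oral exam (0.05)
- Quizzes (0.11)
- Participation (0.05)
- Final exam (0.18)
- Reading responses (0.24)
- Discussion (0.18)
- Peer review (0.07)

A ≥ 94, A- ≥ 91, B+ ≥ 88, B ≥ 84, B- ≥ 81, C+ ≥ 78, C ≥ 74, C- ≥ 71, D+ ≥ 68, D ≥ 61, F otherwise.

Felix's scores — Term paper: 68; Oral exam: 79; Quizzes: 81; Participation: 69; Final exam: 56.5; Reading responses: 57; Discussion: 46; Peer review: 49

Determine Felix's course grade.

F

Weighted total:
  Term paper 68 × 0.12 = 8.16
  Oral exam 79 × 0.05 = 3.95
  Quizzes 81 × 0.11 = 8.91
  Participation 69 × 0.05 = 3.45
  Final exam 56.5 × 0.18 = 10.17
  Reading responses 57 × 0.24 = 13.68
  Discussion 46 × 0.18 = 8.28
  Peer review 49 × 0.07 = 3.43
Sum = 60.03
60.03 < 61 → F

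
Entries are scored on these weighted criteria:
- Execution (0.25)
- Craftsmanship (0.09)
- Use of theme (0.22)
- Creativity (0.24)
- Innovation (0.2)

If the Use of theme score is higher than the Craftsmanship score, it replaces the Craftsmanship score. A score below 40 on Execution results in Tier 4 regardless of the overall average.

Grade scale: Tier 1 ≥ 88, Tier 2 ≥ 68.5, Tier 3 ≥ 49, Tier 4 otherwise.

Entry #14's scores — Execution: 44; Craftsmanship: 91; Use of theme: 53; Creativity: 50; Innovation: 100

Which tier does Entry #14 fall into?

Use of theme (53) ≤ Craftsmanship (91), so Craftsmanship stays at 91.
Execution score 44 ≥ 40: minimum met.
Weighted total:
  Execution 44 × 0.25 = 11
  Craftsmanship 91 × 0.09 = 8.19
  Use of theme 53 × 0.22 = 11.66
  Creativity 50 × 0.24 = 12
  Innovation 100 × 0.2 = 20
Sum = 62.85
62.85 is ≥ 49 and < 68.5 → Tier 3

Tier 3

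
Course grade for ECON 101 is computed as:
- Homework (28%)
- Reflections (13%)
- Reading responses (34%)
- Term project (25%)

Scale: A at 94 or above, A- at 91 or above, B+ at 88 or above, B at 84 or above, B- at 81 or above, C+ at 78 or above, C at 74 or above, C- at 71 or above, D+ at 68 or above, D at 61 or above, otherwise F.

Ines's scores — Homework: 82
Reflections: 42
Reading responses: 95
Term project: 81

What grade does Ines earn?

Weighted total:
  Homework 82 × 0.28 = 22.96
  Reflections 42 × 0.13 = 5.46
  Reading responses 95 × 0.34 = 32.3
  Term project 81 × 0.25 = 20.25
Sum = 80.97
80.97 is ≥ 78 and < 81 → C+

C+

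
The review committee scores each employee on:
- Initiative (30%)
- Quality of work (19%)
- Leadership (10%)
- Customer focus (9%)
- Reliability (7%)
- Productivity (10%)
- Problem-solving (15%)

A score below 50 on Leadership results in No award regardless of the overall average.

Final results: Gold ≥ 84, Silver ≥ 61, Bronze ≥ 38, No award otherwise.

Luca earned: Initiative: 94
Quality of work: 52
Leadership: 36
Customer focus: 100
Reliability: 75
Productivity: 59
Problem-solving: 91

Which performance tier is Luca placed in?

No award

Leadership score 36 < 50: minimum not met.
Weighted total:
  Initiative 94 × 0.3 = 28.2
  Quality of work 52 × 0.19 = 9.88
  Leadership 36 × 0.1 = 3.6
  Customer focus 100 × 0.09 = 9
  Reliability 75 × 0.07 = 5.25
  Productivity 59 × 0.1 = 5.9
  Problem-solving 91 × 0.15 = 13.65
Sum = 75.48
Because the Leadership minimum was not met, the result is No award.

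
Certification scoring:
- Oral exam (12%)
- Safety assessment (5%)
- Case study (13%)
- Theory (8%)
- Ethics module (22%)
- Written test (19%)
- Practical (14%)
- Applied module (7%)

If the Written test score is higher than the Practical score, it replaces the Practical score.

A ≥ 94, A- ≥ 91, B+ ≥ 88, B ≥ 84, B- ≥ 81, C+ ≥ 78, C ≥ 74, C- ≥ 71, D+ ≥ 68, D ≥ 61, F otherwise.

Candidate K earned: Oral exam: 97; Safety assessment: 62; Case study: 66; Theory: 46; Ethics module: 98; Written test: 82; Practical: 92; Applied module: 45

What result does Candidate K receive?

Written test (82) ≤ Practical (92), so Practical stays at 92.
Weighted total:
  Oral exam 97 × 0.12 = 11.64
  Safety assessment 62 × 0.05 = 3.1
  Case study 66 × 0.13 = 8.58
  Theory 46 × 0.08 = 3.68
  Ethics module 98 × 0.22 = 21.56
  Written test 82 × 0.19 = 15.58
  Practical 92 × 0.14 = 12.88
  Applied module 45 × 0.07 = 3.15
Sum = 80.17
80.17 is ≥ 78 and < 81 → C+

C+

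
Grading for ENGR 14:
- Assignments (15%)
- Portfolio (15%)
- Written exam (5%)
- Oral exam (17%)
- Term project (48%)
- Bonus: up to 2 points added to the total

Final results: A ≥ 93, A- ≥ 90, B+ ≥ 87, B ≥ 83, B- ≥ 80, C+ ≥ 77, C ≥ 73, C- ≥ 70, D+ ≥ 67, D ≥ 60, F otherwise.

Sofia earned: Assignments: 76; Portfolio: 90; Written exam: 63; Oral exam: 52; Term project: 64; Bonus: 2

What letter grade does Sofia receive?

D+

Weighted total:
  Assignments 76 × 0.15 = 11.4
  Portfolio 90 × 0.15 = 13.5
  Written exam 63 × 0.05 = 3.15
  Oral exam 52 × 0.17 = 8.84
  Term project 64 × 0.48 = 30.72
Sum = 67.61
Bonus: 67.61 + 2 = 69.61
69.61 is ≥ 67 and < 70 → D+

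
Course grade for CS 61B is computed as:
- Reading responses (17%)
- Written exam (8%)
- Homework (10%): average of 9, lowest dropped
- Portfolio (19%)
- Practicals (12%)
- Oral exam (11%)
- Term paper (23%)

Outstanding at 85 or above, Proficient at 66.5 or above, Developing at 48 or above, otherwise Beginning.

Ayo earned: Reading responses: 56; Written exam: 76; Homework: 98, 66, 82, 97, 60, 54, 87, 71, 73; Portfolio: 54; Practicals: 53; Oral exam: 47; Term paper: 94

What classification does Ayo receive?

Proficient

Homework: drop 54 → average of remaining 8 = 634/8 = 79.25
Weighted total:
  Reading responses 56 × 0.17 = 9.52
  Written exam 76 × 0.08 = 6.08
  Homework 79.25 × 0.1 = 7.925
  Portfolio 54 × 0.19 = 10.26
  Practicals 53 × 0.12 = 6.36
  Oral exam 47 × 0.11 = 5.17
  Term paper 94 × 0.23 = 21.62
Sum = 66.935
66.935 is ≥ 66.5 and < 85 → Proficient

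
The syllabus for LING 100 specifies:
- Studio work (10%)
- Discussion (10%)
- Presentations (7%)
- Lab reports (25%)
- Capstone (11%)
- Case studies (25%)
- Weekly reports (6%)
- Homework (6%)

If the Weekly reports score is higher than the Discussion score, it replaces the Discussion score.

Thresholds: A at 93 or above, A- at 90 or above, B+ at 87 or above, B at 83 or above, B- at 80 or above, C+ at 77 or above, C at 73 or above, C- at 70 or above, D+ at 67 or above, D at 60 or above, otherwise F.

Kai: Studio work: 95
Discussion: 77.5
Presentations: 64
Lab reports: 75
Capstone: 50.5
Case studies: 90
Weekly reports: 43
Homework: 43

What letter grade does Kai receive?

C

Weekly reports (43) ≤ Discussion (77.5), so Discussion stays at 77.5.
Weighted total:
  Studio work 95 × 0.1 = 9.5
  Discussion 77.5 × 0.1 = 7.75
  Presentations 64 × 0.07 = 4.48
  Lab reports 75 × 0.25 = 18.75
  Capstone 50.5 × 0.11 = 5.555
  Case studies 90 × 0.25 = 22.5
  Weekly reports 43 × 0.06 = 2.58
  Homework 43 × 0.06 = 2.58
Sum = 73.695
73.695 is ≥ 73 and < 77 → C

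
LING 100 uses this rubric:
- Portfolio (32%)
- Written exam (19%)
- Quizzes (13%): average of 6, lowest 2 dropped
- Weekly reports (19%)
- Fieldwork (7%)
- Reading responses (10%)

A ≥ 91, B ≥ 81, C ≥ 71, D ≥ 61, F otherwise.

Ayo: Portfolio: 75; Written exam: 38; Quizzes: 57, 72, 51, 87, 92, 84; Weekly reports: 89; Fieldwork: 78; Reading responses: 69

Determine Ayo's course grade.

Quizzes: drop 51, 57 → average of remaining 4 = 335/4 = 83.75
Weighted total:
  Portfolio 75 × 0.32 = 24
  Written exam 38 × 0.19 = 7.22
  Quizzes 83.75 × 0.13 = 10.8875
  Weekly reports 89 × 0.19 = 16.91
  Fieldwork 78 × 0.07 = 5.46
  Reading responses 69 × 0.1 = 6.9
Sum = 71.3775
71.3775 is ≥ 71 and < 81 → C

C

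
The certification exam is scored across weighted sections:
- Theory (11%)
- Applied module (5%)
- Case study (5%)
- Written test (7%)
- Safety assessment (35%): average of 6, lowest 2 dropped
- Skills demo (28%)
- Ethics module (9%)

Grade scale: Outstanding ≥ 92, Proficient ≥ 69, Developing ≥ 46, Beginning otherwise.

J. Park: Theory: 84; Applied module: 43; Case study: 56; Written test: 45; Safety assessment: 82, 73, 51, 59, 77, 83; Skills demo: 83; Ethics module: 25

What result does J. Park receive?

Proficient

Safety assessment: drop 51, 59 → average of remaining 4 = 315/4 = 78.75
Weighted total:
  Theory 84 × 0.11 = 9.24
  Applied module 43 × 0.05 = 2.15
  Case study 56 × 0.05 = 2.8
  Written test 45 × 0.07 = 3.15
  Safety assessment 78.75 × 0.35 = 27.5625
  Skills demo 83 × 0.28 = 23.24
  Ethics module 25 × 0.09 = 2.25
Sum = 70.3925
70.3925 is ≥ 69 and < 92 → Proficient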